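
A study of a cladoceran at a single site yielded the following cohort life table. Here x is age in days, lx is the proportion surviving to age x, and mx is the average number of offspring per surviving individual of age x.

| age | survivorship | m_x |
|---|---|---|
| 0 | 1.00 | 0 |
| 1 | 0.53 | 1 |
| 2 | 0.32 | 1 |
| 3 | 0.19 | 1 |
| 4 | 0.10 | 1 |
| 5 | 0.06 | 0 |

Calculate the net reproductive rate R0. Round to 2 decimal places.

1.14

lx·mx by age: 0, 0.53, 0.32, 0.19, 0.1, 0
R0 = Σ lx·mx = 1.14 → 1.14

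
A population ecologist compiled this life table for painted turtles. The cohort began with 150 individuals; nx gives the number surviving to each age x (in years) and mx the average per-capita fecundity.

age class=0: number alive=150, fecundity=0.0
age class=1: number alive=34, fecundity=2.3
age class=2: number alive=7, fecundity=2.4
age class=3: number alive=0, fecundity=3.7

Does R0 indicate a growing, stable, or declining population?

declining

lx = nx/n0 = nx/150: 1, 0.22667…, 0.04667…, 0
R0 = Σ lx·mx = 0 + 0.521333… + 0.112… + 0 = 0.633333…
R0 < 1, so the population is declining.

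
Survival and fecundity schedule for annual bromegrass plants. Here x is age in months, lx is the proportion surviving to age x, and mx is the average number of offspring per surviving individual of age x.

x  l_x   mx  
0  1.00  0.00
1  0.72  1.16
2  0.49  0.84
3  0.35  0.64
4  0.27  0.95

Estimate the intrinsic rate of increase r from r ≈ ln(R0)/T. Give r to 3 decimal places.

R0 = Σ lx·mx = 0 + 0.8352 + 0.4116 + 0.224 + 0.2565 = 1.7273
Σ x·lx·mx = 3.3564; T = 3.3564/1.7273 = 1.94315…
r ≈ ln(R0)/T = ln(1.7273)/1.94315… = 0.28128… → 0.281

0.281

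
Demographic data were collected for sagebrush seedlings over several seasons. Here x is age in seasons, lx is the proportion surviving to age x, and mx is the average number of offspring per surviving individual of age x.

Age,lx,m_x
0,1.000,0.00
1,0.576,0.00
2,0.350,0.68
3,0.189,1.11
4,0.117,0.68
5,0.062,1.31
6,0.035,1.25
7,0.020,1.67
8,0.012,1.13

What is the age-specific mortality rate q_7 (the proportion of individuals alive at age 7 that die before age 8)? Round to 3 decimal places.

q_7 = (l_7 − l_8) / l_7 = (0.02 − 0.012) / 0.02
     = 0.008 / 0.02 = 0.4 → 0.400

0.400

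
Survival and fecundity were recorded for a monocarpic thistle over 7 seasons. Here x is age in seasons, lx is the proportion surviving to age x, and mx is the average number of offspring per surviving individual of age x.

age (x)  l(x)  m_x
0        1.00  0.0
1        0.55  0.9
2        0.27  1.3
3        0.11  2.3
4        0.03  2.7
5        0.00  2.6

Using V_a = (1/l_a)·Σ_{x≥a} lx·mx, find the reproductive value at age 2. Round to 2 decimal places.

2.54

lx·mx for x ≥ 2: 0.351, 0.253, 0.081, 0 → sum = 0.685
V_2 = 0.685 / l_2 = 0.685 / 0.27 = 2.537037… → 2.54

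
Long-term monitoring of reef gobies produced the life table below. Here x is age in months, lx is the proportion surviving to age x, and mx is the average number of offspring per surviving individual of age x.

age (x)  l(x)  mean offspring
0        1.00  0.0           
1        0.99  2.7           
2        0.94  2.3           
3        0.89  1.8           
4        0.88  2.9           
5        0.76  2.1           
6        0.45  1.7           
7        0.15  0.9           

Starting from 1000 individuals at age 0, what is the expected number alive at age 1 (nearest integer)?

Expected survivors = N0 · l_1 = 1000 × 0.99 = 990 → 990

990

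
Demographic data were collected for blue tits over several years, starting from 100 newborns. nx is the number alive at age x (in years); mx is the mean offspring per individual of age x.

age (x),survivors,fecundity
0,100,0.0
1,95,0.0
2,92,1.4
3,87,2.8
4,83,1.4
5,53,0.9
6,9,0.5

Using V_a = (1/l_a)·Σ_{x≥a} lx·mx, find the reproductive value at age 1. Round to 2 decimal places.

lx = nx/n0 = nx/100: 1, 0.95, 0.92, 0.87, 0.83, 0.53, 0.09
lx·mx for x ≥ 1: 0, 1.288, 2.436, 1.162, 0.477, 0.045 → sum = 5.408
V_1 = 5.408 / l_1 = 5.408 / 0.95 = 5.692632… → 5.69

5.69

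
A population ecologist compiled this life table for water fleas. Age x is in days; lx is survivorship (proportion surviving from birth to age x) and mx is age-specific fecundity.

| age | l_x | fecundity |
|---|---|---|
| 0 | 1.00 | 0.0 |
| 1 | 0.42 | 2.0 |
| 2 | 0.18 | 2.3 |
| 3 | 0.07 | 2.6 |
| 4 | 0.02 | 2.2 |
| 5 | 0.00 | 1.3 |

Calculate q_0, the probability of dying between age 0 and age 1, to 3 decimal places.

0.580

q_0 = (l_0 − l_1) / l_0 = (1 − 0.42) / 1
     = 0.58 / 1 = 0.58 → 0.580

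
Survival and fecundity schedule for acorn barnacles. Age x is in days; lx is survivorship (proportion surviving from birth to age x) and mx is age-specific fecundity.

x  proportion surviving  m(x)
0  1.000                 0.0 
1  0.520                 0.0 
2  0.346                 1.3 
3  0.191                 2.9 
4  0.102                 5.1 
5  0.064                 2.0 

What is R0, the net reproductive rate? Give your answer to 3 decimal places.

lx·mx by age: 0, 0, 0.4498, 0.5539, 0.5202, 0.128
R0 = Σ lx·mx = 1.6519 → 1.652

1.652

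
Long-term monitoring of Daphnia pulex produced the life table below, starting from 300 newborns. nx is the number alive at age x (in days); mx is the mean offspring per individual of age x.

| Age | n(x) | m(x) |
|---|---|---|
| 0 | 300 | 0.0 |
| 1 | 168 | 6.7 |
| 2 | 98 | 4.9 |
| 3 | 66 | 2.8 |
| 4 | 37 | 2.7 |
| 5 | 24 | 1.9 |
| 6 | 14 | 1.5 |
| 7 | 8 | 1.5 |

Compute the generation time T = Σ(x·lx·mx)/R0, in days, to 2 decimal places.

1.77

lx = nx/n0 = nx/300: 1, 0.56, 0.32667…, 0.22, 0.12333…, 0.08, 0.04667…, 0.02667…
lx·mx: 0, 3.752, 1.600667…, 0.616, 0.333…, 0.152, 0.07…, 0.04… → R0 = 6.563667…
x·lx·mx: 0, 3.752, 3.201333…, 1.848, 1.332…, 0.76, 0.42…, 0.28… → Σ = 11.593333…
T = 11.593333… / 6.563667… = 1.766289… → 1.77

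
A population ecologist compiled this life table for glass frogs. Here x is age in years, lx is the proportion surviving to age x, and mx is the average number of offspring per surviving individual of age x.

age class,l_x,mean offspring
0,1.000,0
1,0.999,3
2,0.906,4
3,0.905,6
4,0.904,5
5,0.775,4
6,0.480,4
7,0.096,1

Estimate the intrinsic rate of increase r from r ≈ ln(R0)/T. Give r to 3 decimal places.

0.923

R0 = Σ lx·mx = 0 + 2.997 + 3.624 + 5.43 + 4.52 + 3.1 + 1.92 + 0.096 = 21.687
Σ x·lx·mx = 72.307; T = 72.307/21.687 = 3.33412…
r ≈ ln(R0)/T = ln(21.687)/3.33412… = 0.9228… → 0.923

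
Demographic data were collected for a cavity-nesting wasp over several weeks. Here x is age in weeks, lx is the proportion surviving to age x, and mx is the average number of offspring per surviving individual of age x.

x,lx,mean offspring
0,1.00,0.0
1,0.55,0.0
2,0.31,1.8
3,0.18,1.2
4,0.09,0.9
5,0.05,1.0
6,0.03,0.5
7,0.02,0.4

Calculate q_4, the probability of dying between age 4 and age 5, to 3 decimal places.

q_4 = (l_4 − l_5) / l_4 = (0.09 − 0.05) / 0.09
     = 0.04 / 0.09 = 0.444444… → 0.444

0.444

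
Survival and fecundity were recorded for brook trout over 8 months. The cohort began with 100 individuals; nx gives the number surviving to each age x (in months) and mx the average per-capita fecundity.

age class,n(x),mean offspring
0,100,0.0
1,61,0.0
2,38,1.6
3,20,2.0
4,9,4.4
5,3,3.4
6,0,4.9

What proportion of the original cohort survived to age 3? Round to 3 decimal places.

l_3 = n_3/n_0 = 20/100 = 0.2 → 0.200

0.200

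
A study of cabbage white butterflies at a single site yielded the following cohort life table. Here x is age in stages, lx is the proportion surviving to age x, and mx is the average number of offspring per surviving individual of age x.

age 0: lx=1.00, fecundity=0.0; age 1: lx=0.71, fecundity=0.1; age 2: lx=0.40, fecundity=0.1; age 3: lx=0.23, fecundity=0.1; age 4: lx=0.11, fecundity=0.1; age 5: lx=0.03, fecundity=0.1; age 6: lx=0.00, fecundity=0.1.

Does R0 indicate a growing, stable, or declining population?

R0 = Σ lx·mx = 0 + 0.071 + 0.04 + 0.023 + 0.011 + 0.003 + 0 = 0.148
R0 < 1, so the population is declining.

declining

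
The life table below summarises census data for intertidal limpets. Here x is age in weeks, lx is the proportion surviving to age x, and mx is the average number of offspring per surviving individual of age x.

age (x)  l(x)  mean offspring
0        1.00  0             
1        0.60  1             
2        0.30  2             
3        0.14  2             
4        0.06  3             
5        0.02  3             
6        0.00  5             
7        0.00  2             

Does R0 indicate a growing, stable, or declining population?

R0 = Σ lx·mx = 0 + 0.6 + 0.6 + 0.28 + 0.18 + 0.06 + 0 + 0 = 1.72
R0 > 1, so the population is growing.

growing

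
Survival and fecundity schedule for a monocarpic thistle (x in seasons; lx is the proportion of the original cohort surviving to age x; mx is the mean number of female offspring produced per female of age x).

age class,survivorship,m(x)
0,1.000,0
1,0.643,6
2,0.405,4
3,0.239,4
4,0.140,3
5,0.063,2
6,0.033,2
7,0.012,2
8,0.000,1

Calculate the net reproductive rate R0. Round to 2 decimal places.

lx·mx by age: 0, 3.858, 1.62, 0.956, 0.42, 0.126, 0.066, 0.024, 0
R0 = Σ lx·mx = 7.07 → 7.07

7.07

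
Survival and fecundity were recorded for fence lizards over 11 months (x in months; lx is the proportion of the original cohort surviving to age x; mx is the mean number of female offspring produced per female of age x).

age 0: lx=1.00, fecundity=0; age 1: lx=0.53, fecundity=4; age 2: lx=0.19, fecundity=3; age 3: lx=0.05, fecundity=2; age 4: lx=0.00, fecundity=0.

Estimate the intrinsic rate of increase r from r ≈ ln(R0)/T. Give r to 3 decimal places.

R0 = Σ lx·mx = 0 + 2.12 + 0.57 + 0.1 + 0 = 2.79
Σ x·lx·mx = 3.56; T = 3.56/2.79 = 1.27599…
r ≈ ln(R0)/T = ln(2.79)/1.27599… = 0.80412… → 0.804

0.804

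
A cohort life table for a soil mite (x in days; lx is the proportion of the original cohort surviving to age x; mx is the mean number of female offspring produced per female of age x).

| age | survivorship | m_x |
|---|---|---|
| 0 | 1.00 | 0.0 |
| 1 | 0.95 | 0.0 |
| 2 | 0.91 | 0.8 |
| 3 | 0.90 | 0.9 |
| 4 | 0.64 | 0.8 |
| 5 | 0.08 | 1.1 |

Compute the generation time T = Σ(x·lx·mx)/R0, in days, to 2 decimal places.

2.98

lx·mx: 0, 0, 0.728, 0.81, 0.512, 0.088 → R0 = 2.138
x·lx·mx: 0, 0, 1.456, 2.43, 2.048, 0.44 → Σ = 6.374
T = 6.374 / 2.138 = 2.981291… → 2.98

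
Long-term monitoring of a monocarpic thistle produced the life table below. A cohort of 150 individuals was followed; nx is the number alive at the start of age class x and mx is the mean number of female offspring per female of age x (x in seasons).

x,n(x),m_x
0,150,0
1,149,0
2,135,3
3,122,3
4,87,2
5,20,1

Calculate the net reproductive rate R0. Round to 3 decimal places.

6.433

lx = nx/n0 = nx/150: 1, 0.99333…, 0.9, 0.81333…, 0.58, 0.13333…
lx·mx by age: 0, 0, 2.7, 2.44…, 1.16, 0.133333…
R0 = Σ lx·mx = 6.433333… → 6.433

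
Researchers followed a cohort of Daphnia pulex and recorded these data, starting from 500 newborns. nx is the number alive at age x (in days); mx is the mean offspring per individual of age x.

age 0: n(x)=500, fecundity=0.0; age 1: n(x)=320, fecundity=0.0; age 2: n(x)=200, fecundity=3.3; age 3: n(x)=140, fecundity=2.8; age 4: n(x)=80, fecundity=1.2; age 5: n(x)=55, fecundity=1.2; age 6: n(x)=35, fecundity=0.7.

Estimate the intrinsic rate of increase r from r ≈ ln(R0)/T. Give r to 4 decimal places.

lx = nx/n0 = nx/500: 1, 0.64, 0.4, 0.28, 0.16, 0.11, 0.07
R0 = Σ lx·mx = 0 + 0 + 1.32 + 0.784 + 0.192 + 0.132 + 0.049 = 2.477
Σ x·lx·mx = 6.714; T = 6.714/2.477 = 2.71054…
r ≈ ln(R0)/T = ln(2.477)/2.71054… = 0.334638… → 0.3346

0.3346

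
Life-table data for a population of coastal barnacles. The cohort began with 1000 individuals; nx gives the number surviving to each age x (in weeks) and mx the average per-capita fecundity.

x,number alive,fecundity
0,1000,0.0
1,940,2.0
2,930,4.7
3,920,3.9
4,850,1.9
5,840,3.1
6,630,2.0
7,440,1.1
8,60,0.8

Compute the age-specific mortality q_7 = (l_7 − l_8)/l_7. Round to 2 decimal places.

lx = nx/n0 = nx/1000: 1, 0.94, 0.93, 0.92, 0.85, 0.84, 0.63, 0.44, 0.06
q_7 = (l_7 − l_8) / l_7 = (0.44 − 0.06) / 0.44
     = 0.38 / 0.44 = 0.863636… → 0.86

0.86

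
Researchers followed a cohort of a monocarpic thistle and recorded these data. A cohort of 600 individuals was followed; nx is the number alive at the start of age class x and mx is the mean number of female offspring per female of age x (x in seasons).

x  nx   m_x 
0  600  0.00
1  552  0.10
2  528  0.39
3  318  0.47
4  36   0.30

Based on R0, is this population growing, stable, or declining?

lx = nx/n0 = nx/600: 1, 0.92, 0.88, 0.53, 0.06
R0 = Σ lx·mx = 0 + 0.092 + 0.3432 + 0.2491 + 0.018 = 0.7023
R0 < 1, so the population is declining.

declining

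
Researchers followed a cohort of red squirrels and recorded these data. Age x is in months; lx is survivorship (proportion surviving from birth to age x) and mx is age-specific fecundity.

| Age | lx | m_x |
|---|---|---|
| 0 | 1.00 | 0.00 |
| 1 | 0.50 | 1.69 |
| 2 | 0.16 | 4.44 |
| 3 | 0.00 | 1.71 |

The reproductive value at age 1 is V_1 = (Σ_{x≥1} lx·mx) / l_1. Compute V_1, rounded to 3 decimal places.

3.111

lx·mx for x ≥ 1: 0.845, 0.7104, 0 → sum = 1.5554
V_1 = 1.5554 / l_1 = 1.5554 / 0.5 = 3.1108 → 3.111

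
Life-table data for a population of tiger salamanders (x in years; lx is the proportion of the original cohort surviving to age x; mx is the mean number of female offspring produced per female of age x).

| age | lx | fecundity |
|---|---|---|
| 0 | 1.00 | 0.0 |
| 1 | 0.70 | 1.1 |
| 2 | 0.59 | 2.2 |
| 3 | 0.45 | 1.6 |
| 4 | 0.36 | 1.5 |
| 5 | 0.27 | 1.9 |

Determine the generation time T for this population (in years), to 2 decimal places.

lx·mx: 0, 0.77, 1.298, 0.72, 0.54, 0.513 → R0 = 3.841
x·lx·mx: 0, 0.77, 2.596, 2.16, 2.16, 2.565 → Σ = 10.251
T = 10.251 / 3.841 = 2.668836… → 2.67

2.67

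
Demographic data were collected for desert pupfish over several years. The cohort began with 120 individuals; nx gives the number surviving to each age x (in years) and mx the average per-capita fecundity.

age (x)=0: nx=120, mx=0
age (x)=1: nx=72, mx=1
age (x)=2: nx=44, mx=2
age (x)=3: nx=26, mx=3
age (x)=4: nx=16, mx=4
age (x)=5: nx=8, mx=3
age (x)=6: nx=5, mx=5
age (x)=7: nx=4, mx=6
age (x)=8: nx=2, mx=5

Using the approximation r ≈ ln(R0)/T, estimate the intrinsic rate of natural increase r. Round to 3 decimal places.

0.357

lx = nx/n0 = nx/120: 1, 0.6, 0.36667…, 0.21667…, 0.13333…, 0.06667…, 0.04167…, 0.03333…, 0.01667…
R0 = Σ lx·mx = 0 + 0.6 + 0.73333… + 0.65… + 0.53333… + 0.2… + 0.20833… + 0.2… + 0.08333… = 3.208333…
Σ x·lx·mx = 10.466667…; T = 10.466667…/3.208333… = 3.26234…
r ≈ ln(R0)/T = ln(3.208333…)/3.26234… = 0.35734… → 0.357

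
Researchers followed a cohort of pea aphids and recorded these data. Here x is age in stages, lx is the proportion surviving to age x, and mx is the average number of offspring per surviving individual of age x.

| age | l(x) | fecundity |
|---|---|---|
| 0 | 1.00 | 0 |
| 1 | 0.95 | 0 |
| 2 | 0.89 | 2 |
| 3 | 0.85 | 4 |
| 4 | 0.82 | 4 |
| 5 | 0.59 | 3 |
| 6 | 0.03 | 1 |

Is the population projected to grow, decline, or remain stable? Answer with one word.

growing

R0 = Σ lx·mx = 0 + 0 + 1.78 + 3.4 + 3.28 + 1.77 + 0.03 = 10.26
R0 > 1, so the population is growing.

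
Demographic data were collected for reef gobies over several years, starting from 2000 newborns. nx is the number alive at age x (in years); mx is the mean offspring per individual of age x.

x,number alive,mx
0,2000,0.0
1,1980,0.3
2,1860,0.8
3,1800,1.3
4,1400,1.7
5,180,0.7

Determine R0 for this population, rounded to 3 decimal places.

lx = nx/n0 = nx/2000: 1, 0.99, 0.93, 0.9, 0.7, 0.09
lx·mx by age: 0, 0.297, 0.744, 1.17, 1.19, 0.063
R0 = Σ lx·mx = 3.464 → 3.464

3.464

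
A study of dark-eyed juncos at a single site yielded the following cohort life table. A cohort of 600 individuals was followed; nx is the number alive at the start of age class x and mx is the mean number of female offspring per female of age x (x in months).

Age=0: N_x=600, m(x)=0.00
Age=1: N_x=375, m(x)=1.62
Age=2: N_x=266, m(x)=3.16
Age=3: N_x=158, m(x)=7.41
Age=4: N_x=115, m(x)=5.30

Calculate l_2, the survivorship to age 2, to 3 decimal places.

0.443

l_2 = n_2/n_0 = 266/600 = 0.443333… → 0.443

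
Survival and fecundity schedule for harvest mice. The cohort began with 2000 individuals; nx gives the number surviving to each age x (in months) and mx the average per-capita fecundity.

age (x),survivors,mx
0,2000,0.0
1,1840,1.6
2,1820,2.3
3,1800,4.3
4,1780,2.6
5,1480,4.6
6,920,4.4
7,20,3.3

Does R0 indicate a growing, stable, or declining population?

lx = nx/n0 = nx/2000: 1, 0.92, 0.91, 0.9, 0.89, 0.74, 0.46, 0.01
R0 = Σ lx·mx = 0 + 1.472 + 2.093 + 3.87 + 2.314 + 3.404 + 2.024 + 0.033 = 15.21
R0 > 1, so the population is growing.

growing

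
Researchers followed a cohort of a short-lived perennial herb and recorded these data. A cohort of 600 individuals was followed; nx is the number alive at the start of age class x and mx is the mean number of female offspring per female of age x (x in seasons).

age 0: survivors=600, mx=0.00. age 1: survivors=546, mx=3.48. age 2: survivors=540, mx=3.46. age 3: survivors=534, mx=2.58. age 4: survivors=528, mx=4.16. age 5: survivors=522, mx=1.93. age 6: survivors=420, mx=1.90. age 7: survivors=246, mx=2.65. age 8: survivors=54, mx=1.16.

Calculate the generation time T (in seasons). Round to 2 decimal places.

3.39

lx = nx/n0 = nx/600: 1, 0.91, 0.9, 0.89, 0.88, 0.87, 0.7, 0.41, 0.09
lx·mx: 0, 3.1668, 3.114, 2.2962, 3.6608, 1.6791, 1.33, 1.0865, 0.1044 → R0 = 16.4378
x·lx·mx: 0, 3.1668, 6.228, 6.8886, 14.6432, 8.3955, 7.98, 7.6055, 0.8352 → Σ = 55.7428
T = 55.7428 / 16.4378 = 3.391135… → 3.39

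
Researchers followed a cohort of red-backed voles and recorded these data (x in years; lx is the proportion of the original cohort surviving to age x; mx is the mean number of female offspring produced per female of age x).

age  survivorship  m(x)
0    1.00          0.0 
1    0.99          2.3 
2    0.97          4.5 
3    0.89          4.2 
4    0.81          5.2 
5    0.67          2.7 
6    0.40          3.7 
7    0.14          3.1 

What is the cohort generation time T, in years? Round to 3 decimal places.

3.278

lx·mx: 0, 2.277, 4.365, 3.738, 4.212, 1.809, 1.48, 0.434 → R0 = 18.315
x·lx·mx: 0, 2.277, 8.73, 11.214, 16.848, 9.045, 8.88, 3.038 → Σ = 60.032
T = 60.032 / 18.315 = 3.27775… → 3.278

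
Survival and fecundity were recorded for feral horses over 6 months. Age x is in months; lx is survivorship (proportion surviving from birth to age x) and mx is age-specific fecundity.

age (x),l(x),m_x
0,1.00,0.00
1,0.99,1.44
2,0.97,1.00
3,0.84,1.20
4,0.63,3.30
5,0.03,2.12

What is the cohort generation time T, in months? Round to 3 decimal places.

2.709

lx·mx: 0, 1.4256, 0.97, 1.008, 2.079, 0.0636 → R0 = 5.5462
x·lx·mx: 0, 1.4256, 1.94, 3.024, 8.316, 0.318 → Σ = 15.0236
T = 15.0236 / 5.5462 = 2.70881… → 2.709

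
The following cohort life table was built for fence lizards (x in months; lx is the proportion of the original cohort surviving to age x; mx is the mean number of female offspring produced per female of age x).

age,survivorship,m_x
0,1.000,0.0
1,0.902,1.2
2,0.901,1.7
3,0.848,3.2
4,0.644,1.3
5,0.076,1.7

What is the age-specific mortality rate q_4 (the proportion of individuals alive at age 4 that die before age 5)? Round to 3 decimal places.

0.882

q_4 = (l_4 − l_5) / l_4 = (0.644 − 0.076) / 0.644
     = 0.568 / 0.644 = 0.881988… → 0.882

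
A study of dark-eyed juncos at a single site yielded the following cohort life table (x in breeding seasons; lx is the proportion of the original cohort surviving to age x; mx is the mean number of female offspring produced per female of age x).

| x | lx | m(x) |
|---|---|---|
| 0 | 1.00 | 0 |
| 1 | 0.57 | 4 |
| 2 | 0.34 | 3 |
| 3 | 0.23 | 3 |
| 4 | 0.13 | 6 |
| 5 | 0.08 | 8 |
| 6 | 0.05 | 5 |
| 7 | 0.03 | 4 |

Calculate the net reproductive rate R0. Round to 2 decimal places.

lx·mx by age: 0, 2.28, 1.02, 0.69, 0.78, 0.64, 0.25, 0.12
R0 = Σ lx·mx = 5.78 → 5.78

5.78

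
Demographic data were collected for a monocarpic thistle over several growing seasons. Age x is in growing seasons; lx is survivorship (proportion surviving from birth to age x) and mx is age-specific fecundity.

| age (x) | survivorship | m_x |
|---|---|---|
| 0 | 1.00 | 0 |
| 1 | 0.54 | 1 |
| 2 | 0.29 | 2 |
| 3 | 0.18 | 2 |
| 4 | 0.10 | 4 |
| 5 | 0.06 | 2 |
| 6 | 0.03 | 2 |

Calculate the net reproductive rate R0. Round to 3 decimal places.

2.060

lx·mx by age: 0, 0.54, 0.58, 0.36, 0.4, 0.12, 0.06
R0 = Σ lx·mx = 2.06 → 2.060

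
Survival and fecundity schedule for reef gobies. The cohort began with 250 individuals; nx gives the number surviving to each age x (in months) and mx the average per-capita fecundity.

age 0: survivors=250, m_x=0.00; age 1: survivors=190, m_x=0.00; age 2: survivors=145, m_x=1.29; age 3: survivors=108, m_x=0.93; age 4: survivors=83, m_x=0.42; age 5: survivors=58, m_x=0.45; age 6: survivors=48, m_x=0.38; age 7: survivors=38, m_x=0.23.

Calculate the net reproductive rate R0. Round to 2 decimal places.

1.50

lx = nx/n0 = nx/250: 1, 0.76, 0.58, 0.432, 0.332, 0.232, 0.192, 0.152
lx·mx by age: 0, 0, 0.7482, 0.40176, 0.13944, 0.1044, 0.07296, 0.03496
R0 = Σ lx·mx = 1.50172 → 1.50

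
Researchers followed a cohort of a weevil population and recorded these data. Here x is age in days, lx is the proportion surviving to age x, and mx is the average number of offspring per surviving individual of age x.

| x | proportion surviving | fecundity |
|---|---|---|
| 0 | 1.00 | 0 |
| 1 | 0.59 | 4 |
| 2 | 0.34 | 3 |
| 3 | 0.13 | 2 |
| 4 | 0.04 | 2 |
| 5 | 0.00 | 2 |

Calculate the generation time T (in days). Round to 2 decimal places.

lx·mx: 0, 2.36, 1.02, 0.26, 0.08, 0 → R0 = 3.72
x·lx·mx: 0, 2.36, 2.04, 0.78, 0.32, 0 → Σ = 5.5
T = 5.5 / 3.72 = 1.478495… → 1.48

1.48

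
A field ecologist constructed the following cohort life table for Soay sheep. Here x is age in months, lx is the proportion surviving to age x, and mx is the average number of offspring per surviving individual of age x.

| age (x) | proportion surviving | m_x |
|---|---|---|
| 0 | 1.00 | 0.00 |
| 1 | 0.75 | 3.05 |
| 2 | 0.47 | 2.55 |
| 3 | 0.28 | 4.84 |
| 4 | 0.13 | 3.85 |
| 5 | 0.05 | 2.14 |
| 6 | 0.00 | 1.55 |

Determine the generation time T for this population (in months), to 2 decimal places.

lx·mx: 0, 2.2875, 1.1985, 1.3552, 0.5005, 0.107, 0 → R0 = 5.4487
x·lx·mx: 0, 2.2875, 2.397, 4.0656, 2.002, 0.535, 0 → Σ = 11.2871
T = 11.2871 / 5.4487 = 2.071522… → 2.07

2.07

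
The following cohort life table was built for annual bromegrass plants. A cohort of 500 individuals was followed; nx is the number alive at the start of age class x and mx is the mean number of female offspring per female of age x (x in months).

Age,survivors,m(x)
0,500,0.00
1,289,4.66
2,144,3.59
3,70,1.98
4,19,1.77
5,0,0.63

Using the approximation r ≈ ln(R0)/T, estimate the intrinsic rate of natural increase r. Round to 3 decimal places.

lx = nx/n0 = nx/500: 1, 0.578, 0.288, 0.14, 0.038, 0
R0 = Σ lx·mx = 0 + 2.69348 + 1.03392 + 0.2772 + 0.06726 + 0 = 4.07186
Σ x·lx·mx = 5.86196; T = 5.86196/4.07186 = 1.43963…
r ≈ ln(R0)/T = ln(4.07186)/1.43963… = 0.97532… → 0.975

0.975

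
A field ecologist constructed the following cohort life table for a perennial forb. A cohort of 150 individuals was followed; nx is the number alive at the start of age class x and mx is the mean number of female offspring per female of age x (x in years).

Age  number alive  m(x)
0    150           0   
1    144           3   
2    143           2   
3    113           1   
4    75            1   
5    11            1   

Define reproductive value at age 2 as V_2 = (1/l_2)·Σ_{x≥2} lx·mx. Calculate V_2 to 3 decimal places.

lx = nx/n0 = nx/150: 1, 0.96, 0.95333…, 0.75333…, 0.5, 0.07333…
lx·mx for x ≥ 2: 1.906667…, 0.753333…, 0.5, 0.073333… → sum = 3.233333…
V_2 = 3.233333… / l_2 = 3.233333… / 0.953333… = 3.391608… → 3.392

3.392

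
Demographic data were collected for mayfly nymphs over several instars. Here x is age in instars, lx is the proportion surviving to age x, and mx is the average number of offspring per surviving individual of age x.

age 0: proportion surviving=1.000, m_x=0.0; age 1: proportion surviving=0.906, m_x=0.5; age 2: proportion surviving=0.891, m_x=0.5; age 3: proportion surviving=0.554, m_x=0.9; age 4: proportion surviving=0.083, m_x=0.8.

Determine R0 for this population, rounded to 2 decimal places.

1.46

lx·mx by age: 0, 0.453, 0.4455, 0.4986, 0.0664
R0 = Σ lx·mx = 1.4635 → 1.46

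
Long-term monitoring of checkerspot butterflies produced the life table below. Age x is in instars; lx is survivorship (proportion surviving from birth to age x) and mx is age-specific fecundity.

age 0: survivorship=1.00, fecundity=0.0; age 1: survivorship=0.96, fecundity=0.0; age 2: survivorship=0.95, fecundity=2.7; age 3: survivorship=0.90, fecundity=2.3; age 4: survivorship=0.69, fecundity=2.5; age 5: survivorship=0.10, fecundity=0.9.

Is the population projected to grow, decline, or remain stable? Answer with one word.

growing

R0 = Σ lx·mx = 0 + 0 + 2.565 + 2.07 + 1.725 + 0.09 = 6.45
R0 > 1, so the population is growing.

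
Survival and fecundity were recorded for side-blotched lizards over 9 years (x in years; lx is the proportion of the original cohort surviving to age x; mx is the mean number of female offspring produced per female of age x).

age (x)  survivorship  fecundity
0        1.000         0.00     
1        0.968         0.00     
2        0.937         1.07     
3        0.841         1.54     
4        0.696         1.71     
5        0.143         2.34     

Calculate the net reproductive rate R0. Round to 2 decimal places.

3.82

lx·mx by age: 0, 0, 1.00259, 1.29514, 1.19016, 0.33462
R0 = Σ lx·mx = 3.82251 → 3.82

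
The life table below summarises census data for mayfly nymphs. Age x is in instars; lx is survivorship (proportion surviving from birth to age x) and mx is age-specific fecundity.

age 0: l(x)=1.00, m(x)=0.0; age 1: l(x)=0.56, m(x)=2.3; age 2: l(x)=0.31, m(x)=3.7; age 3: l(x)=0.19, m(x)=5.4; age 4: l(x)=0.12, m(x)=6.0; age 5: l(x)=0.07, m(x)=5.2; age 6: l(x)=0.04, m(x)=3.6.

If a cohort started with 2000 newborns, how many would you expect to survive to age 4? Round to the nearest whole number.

Expected survivors = N0 · l_4 = 2000 × 0.12 = 240 → 240

240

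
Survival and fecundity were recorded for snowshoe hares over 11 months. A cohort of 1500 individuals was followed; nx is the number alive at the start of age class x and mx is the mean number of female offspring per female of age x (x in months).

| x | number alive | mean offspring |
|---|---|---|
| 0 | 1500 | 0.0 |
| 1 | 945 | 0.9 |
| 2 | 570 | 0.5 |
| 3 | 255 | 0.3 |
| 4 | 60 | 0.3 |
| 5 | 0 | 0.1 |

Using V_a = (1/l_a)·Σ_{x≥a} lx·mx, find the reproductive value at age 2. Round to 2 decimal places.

lx = nx/n0 = nx/1500: 1, 0.63, 0.38, 0.17, 0.04, 0
lx·mx for x ≥ 2: 0.19, 0.051, 0.012, 0 → sum = 0.253
V_2 = 0.253 / l_2 = 0.253 / 0.38 = 0.665789… → 0.67

0.67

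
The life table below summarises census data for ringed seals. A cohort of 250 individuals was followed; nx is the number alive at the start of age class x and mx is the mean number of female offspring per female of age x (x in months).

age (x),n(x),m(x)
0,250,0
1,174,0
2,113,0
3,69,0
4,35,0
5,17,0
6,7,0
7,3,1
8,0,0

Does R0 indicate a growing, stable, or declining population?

lx = nx/n0 = nx/250: 1, 0.696, 0.452, 0.276, 0.14, 0.068, 0.028, 0.012, 0
R0 = Σ lx·mx = 0 + 0 + 0 + 0 + 0 + 0 + 0 + 0.012 + 0 = 0.012
R0 < 1, so the population is declining.

declining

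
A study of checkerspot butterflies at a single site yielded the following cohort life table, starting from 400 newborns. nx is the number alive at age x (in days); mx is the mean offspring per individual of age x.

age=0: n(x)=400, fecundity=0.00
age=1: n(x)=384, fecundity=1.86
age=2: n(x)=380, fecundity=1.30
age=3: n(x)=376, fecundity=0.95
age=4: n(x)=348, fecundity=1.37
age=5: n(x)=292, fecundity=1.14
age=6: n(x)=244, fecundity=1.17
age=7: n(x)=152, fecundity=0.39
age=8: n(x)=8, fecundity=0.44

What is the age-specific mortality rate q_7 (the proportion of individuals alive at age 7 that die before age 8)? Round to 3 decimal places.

0.947

lx = nx/n0 = nx/400: 1, 0.96, 0.95, 0.94, 0.87, 0.73, 0.61, 0.38, 0.02
q_7 = (l_7 − l_8) / l_7 = (0.38 − 0.02) / 0.38
     = 0.36 / 0.38 = 0.947368… → 0.947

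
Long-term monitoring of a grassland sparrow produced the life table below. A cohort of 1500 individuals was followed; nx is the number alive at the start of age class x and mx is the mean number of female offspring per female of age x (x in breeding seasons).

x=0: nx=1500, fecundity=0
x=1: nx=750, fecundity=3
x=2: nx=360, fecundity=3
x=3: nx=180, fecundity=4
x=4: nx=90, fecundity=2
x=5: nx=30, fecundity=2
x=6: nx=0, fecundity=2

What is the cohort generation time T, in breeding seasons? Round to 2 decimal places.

1.77

lx = nx/n0 = nx/1500: 1, 0.5, 0.24, 0.12, 0.06, 0.02, 0
lx·mx: 0, 1.5, 0.72, 0.48, 0.12, 0.04, 0 → R0 = 2.86
x·lx·mx: 0, 1.5, 1.44, 1.44, 0.48, 0.2, 0 → Σ = 5.06
T = 5.06 / 2.86 = 1.769231… → 1.77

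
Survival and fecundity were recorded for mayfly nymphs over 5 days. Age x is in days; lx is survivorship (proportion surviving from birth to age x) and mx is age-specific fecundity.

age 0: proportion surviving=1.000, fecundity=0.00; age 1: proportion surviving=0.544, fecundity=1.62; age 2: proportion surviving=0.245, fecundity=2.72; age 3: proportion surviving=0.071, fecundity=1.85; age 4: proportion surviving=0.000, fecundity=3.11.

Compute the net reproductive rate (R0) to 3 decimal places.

1.679

lx·mx by age: 0, 0.88128, 0.6664, 0.13135, 0
R0 = Σ lx·mx = 1.67903 → 1.679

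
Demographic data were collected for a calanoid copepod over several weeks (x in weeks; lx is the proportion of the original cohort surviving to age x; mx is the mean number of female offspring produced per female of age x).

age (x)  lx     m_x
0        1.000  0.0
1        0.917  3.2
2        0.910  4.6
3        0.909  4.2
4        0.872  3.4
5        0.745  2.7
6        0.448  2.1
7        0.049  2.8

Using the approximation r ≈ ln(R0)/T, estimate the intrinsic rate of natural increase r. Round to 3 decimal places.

0.939

R0 = Σ lx·mx = 0 + 2.9344 + 4.186 + 3.8178 + 2.9648 + 2.0115 + 0.9408 + 0.1372 = 16.9925
Σ x·lx·mx = 51.2817; T = 51.2817/16.9925 = 3.0179…
r ≈ ln(R0)/T = ln(16.9925)/3.0179… = 0.93866… → 0.939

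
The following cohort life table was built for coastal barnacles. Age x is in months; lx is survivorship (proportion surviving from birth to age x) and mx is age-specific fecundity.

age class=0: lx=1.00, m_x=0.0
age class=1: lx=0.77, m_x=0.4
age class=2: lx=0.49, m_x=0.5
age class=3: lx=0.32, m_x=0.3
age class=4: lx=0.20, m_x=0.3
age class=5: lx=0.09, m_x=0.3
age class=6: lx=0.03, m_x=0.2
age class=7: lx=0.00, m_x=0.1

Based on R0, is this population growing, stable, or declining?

declining

R0 = Σ lx·mx = 0 + 0.308 + 0.245 + 0.096 + 0.06 + 0.027 + 0.006 + 0 = 0.742
R0 < 1, so the population is declining.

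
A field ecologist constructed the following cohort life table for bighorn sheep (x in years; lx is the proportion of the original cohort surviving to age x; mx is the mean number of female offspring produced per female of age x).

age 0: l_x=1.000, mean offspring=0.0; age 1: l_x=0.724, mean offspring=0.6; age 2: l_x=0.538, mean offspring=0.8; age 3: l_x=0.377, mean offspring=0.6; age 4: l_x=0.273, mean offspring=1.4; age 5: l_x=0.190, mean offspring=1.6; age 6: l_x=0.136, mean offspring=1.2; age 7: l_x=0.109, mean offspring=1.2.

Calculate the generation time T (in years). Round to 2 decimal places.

lx·mx: 0, 0.4344, 0.4304, 0.2262, 0.3822, 0.304, 0.1632, 0.1308 → R0 = 2.0712
x·lx·mx: 0, 0.4344, 0.8608, 0.6786, 1.5288, 1.52, 0.9792, 0.9156 → Σ = 6.9174
T = 6.9174 / 2.0712 = 3.339803… → 3.34

3.34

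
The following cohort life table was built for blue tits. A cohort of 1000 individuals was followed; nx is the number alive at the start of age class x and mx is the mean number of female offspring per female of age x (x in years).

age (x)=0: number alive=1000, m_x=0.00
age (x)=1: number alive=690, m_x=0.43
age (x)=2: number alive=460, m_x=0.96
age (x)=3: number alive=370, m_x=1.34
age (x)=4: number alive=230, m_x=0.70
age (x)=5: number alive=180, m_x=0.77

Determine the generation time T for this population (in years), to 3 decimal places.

2.611

lx = nx/n0 = nx/1000: 1, 0.69, 0.46, 0.37, 0.23, 0.18
lx·mx: 0, 0.2967, 0.4416, 0.4958, 0.161, 0.1386 → R0 = 1.5337
x·lx·mx: 0, 0.2967, 0.8832, 1.4874, 0.644, 0.693 → Σ = 4.0043
T = 4.0043 / 1.5337 = 2.610876… → 2.611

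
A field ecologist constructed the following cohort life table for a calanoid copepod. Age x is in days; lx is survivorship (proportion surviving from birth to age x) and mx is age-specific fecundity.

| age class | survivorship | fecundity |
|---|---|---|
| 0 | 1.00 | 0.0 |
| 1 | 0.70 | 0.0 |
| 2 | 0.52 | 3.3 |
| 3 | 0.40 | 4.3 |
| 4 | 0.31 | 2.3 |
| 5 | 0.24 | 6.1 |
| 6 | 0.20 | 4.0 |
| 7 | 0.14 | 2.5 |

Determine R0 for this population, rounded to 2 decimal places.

lx·mx by age: 0, 0, 1.716, 1.72, 0.713, 1.464, 0.8, 0.35
R0 = Σ lx·mx = 6.763 → 6.76

6.76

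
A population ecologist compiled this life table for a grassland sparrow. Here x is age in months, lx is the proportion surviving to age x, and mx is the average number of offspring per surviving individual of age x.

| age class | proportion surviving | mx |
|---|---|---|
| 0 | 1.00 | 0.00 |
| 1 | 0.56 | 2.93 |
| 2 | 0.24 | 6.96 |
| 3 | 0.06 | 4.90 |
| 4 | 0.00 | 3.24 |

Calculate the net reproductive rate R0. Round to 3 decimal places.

3.605

lx·mx by age: 0, 1.6408, 1.6704, 0.294, 0
R0 = Σ lx·mx = 3.6052 → 3.605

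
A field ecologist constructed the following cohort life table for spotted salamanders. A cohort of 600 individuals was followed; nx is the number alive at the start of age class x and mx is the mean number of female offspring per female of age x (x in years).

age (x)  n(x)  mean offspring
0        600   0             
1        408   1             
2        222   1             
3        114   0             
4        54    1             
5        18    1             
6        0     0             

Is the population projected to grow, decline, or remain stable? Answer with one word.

lx = nx/n0 = nx/600: 1, 0.68, 0.37, 0.19, 0.09, 0.03, 0
R0 = Σ lx·mx = 0 + 0.68 + 0.37 + 0 + 0.09 + 0.03 + 0 = 1.17
R0 > 1, so the population is growing.

growing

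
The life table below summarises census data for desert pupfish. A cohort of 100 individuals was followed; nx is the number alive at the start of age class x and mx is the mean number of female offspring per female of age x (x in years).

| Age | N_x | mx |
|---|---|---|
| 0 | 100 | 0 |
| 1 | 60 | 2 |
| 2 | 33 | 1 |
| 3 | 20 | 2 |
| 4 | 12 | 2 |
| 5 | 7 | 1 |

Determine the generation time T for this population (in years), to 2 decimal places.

lx = nx/n0 = nx/100: 1, 0.6, 0.33, 0.2, 0.12, 0.07
lx·mx: 0, 1.2, 0.33, 0.4, 0.24, 0.07 → R0 = 2.24
x·lx·mx: 0, 1.2, 0.66, 1.2, 0.96, 0.35 → Σ = 4.37
T = 4.37 / 2.24 = 1.950893… → 1.95

1.95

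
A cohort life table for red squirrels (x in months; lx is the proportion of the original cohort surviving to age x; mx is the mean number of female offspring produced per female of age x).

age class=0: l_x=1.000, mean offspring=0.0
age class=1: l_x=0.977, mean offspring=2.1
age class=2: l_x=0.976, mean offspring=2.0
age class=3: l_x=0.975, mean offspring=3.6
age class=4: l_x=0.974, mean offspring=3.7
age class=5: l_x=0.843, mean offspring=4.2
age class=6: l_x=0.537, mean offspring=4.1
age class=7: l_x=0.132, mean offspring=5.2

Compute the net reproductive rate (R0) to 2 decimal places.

17.55

lx·mx by age: 0, 2.0517, 1.952, 3.51, 3.6038, 3.5406, 2.2017, 0.6864
R0 = Σ lx·mx = 17.5462 → 17.55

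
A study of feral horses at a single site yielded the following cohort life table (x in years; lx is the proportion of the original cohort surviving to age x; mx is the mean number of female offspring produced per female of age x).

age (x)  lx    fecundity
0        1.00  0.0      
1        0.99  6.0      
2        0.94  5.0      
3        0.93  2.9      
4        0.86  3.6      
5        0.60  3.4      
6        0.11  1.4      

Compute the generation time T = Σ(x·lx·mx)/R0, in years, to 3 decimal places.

2.520

lx·mx: 0, 5.94, 4.7, 2.697, 3.096, 2.04, 0.154 → R0 = 18.627
x·lx·mx: 0, 5.94, 9.4, 8.091, 12.384, 10.2, 0.924 → Σ = 46.939
T = 46.939 / 18.627 = 2.519944… → 2.520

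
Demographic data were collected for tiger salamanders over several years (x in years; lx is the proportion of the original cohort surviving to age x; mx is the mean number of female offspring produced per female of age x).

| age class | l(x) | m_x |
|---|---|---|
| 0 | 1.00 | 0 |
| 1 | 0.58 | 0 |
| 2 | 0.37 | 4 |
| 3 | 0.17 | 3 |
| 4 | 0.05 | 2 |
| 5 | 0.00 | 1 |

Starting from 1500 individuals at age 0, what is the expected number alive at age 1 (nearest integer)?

870

Expected survivors = N0 · l_1 = 1500 × 0.58 = 870 → 870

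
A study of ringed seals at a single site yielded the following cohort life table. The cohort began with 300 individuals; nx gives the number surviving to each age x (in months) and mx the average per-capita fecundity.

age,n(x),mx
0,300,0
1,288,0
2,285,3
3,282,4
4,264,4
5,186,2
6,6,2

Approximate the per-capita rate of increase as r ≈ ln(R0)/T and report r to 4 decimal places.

lx = nx/n0 = nx/300: 1, 0.96, 0.95, 0.94, 0.88, 0.62, 0.02
R0 = Σ lx·mx = 0 + 0 + 2.85 + 3.76 + 3.52 + 1.24 + 0.04 = 11.41
Σ x·lx·mx = 37.5; T = 37.5/11.41 = 3.28659…
r ≈ ln(R0)/T = ln(11.41)/3.28659… = 0.740734… → 0.7407

0.7407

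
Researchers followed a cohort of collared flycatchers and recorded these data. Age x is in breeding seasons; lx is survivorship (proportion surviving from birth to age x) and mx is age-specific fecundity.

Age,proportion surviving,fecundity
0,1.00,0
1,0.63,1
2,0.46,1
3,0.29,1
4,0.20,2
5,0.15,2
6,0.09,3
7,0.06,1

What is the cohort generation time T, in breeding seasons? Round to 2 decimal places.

3.14

lx·mx: 0, 0.63, 0.46, 0.29, 0.4, 0.3, 0.27, 0.06 → R0 = 2.41
x·lx·mx: 0, 0.63, 0.92, 0.87, 1.6, 1.5, 1.62, 0.42 → Σ = 7.56
T = 7.56 / 2.41 = 3.136929… → 3.14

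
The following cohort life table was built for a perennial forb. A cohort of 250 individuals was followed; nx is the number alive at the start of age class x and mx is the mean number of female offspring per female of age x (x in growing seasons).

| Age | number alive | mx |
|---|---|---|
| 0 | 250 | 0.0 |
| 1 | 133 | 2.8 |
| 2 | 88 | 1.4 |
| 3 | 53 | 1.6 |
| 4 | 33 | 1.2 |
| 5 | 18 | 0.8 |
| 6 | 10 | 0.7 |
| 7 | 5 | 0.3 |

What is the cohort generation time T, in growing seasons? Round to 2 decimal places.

1.80

lx = nx/n0 = nx/250: 1, 0.532, 0.352, 0.212, 0.132, 0.072, 0.04, 0.02
lx·mx: 0, 1.4896, 0.4928, 0.3392, 0.1584, 0.0576, 0.028, 0.006 → R0 = 2.5716
x·lx·mx: 0, 1.4896, 0.9856, 1.0176, 0.6336, 0.288, 0.168, 0.042 → Σ = 4.6244
T = 4.6244 / 2.5716 = 1.798258… → 1.80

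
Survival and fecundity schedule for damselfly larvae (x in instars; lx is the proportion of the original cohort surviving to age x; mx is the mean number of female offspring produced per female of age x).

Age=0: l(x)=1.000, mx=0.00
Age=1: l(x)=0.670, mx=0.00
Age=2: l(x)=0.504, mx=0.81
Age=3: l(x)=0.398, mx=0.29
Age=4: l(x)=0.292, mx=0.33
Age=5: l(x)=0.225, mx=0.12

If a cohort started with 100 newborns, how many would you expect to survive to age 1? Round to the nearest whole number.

67

Expected survivors = N0 · l_1 = 100 × 0.670 = 67 → 67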